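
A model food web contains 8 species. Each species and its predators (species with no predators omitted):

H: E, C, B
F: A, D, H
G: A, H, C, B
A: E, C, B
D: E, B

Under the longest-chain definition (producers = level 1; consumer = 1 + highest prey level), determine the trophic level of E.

F is a producer → level 1.
A eats F (level 1); other prey at levels: G 1 → level 2.
E eats A (level 2); other prey at levels: D 2, H 2 → level 3.

Trophic level 3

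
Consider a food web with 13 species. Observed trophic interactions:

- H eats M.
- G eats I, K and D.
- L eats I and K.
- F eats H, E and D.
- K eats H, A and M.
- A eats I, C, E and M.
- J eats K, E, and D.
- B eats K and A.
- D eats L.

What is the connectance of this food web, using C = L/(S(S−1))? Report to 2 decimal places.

C = 0.14

The web has S = 13 species and L = 22 feeding links.
C = L / (S(S−1)) = 22 / 156 = 0.1410 ≈ 0.14.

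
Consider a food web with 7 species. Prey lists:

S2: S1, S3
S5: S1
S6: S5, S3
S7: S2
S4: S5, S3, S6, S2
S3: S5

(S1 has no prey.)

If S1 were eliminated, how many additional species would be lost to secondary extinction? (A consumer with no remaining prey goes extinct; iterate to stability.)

Remove S1.
Round 1: S5 (all prey gone) → extinct.
Round 2: S3 (all prey gone) → extinct.
Round 3: S6 (all prey gone), S2 (all prey gone) → extinct.
Round 4: S7 (all prey gone), S4 (all prey gone) → extinct.
No further losses. Total secondary extinctions: 6.

6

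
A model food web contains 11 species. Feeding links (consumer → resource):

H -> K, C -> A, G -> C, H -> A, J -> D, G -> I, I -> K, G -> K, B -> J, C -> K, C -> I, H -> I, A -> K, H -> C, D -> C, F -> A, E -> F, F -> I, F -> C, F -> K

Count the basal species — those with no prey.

Basal species (no prey listed): K.
Count: 1.

1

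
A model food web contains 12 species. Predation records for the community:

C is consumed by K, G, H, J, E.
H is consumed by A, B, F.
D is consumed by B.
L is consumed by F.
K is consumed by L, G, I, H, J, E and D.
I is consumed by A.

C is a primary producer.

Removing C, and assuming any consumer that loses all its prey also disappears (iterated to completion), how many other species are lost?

Remove C.
Round 1: K (all prey gone) → extinct.
Round 2: D (all prey gone), H (all prey gone), E (all prey gone), I (all prey gone), J (all prey gone), L (all prey gone), G (all prey gone) → extinct.
Round 3: B (all prey gone), F (all prey gone), A (all prey gone) → extinct.
No further losses. Total secondary extinctions: 11.

11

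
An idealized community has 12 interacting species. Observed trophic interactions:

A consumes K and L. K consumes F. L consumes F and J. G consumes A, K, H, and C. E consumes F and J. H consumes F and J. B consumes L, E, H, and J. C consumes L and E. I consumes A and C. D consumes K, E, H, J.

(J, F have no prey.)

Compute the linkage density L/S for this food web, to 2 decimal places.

L/S = 2.08

There are L = 25 links among S = 12 species.
L/S = 25/12 = 2.0833 ≈ 2.08.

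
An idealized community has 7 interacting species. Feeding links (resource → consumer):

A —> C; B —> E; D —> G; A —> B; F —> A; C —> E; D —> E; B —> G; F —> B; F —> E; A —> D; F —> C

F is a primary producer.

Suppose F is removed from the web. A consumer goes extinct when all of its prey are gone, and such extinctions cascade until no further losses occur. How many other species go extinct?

Remove F.
Round 1: A (all prey gone) → extinct.
Round 2: D (all prey gone), B (all prey gone), C (all prey gone) → extinct.
Round 3: G (all prey gone), E (all prey gone) → extinct.
No further losses. Total secondary extinctions: 6.

6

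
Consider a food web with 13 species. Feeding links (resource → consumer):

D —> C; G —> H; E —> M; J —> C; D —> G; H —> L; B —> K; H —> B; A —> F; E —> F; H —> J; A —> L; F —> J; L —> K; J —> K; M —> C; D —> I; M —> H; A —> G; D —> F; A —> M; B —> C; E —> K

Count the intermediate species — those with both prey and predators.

7

Intermediate species (has both prey and predators): F, G, M, H, J, B, L.
Count: 7.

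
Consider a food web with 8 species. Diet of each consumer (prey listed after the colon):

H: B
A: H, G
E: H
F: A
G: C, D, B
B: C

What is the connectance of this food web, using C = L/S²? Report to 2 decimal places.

The web has S = 8 species and L = 9 feeding links.
C = L / S² = 9 / 64 = 0.1406 ≈ 0.14.

C = 0.14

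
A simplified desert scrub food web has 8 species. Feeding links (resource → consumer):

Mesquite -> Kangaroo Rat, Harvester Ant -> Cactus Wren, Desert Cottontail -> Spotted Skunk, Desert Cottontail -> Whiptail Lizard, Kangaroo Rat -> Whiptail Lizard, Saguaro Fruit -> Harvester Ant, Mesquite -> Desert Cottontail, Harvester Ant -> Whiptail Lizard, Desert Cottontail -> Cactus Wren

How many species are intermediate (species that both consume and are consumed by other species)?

3

Intermediate species (has both prey and predators): Kangaroo Rat, Desert Cottontail, Harvester Ant.
Count: 3.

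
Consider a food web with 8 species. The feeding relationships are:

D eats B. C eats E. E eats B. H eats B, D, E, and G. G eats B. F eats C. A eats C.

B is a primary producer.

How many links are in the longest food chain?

3 links

One longest chain: B → E → C → F.
It has 4 species and 3 links.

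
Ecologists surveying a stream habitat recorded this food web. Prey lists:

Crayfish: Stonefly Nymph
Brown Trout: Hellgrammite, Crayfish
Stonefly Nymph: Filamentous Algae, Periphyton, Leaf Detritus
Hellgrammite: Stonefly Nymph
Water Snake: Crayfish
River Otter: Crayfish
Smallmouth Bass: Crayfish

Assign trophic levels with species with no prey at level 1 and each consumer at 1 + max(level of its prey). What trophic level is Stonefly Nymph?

Filamentous Algae has no prey (basal) → level 1.
Stonefly Nymph eats Filamentous Algae (level 1); other prey at levels: Periphyton 1, Leaf Detritus 1 → level 2.

Trophic level 2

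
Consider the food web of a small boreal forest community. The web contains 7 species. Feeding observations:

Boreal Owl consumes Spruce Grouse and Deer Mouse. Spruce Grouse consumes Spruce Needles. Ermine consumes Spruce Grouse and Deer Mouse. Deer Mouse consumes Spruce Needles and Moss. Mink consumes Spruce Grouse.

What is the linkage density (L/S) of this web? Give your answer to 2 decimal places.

There are L = 8 links among S = 7 species.
L/S = 8/7 = 1.1429 ≈ 1.14.

L/S = 1.14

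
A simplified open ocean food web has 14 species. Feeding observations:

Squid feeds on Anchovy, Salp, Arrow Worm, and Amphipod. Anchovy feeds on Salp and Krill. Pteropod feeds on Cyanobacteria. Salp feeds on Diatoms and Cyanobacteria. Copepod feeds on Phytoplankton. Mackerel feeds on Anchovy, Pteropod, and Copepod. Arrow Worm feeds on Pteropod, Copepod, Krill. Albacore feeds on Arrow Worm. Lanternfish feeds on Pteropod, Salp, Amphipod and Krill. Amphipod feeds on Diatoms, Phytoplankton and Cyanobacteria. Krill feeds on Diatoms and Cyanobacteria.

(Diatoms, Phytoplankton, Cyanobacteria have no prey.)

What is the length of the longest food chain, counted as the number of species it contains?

4 species

One longest chain: Diatoms → Krill → Anchovy → Squid.
It has 4 species and 3 links.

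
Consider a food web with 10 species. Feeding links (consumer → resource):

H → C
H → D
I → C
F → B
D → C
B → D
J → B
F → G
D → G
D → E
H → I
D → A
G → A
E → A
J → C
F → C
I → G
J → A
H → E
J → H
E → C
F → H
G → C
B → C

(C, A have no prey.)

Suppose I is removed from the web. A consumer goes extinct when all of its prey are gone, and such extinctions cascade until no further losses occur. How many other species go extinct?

0

Remove I.
Every predator of it retains at least one other prey: H still has C, E, D.
No consumer loses all prey, so no secondary extinctions occur.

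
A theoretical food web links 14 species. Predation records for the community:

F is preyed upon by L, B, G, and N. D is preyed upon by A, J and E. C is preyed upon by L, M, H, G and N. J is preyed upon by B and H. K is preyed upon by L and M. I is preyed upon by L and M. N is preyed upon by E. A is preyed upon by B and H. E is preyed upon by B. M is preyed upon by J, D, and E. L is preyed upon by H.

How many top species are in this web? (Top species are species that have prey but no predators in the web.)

3

Top species (has prey, but nothing eats it): G, H, B.
Count: 3.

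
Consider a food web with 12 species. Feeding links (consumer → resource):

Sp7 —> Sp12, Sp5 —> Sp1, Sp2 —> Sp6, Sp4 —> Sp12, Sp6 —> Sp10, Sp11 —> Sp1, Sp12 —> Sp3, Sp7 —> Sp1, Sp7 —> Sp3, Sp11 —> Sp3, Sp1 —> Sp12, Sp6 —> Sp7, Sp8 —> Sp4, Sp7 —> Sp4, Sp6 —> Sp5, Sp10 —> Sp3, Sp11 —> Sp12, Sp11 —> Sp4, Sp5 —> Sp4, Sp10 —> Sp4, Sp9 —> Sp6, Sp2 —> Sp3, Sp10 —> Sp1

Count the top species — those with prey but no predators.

4

Top species (has prey, but nothing eats it): Sp11, Sp8, Sp9, Sp2.
Count: 4.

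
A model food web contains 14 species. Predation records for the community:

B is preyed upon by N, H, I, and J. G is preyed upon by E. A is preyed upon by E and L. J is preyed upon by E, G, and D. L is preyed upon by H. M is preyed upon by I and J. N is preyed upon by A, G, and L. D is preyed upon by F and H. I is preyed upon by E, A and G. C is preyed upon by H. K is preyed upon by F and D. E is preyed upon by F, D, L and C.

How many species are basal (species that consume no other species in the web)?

Basal species (no prey listed): B, K, M.
Count: 3.

3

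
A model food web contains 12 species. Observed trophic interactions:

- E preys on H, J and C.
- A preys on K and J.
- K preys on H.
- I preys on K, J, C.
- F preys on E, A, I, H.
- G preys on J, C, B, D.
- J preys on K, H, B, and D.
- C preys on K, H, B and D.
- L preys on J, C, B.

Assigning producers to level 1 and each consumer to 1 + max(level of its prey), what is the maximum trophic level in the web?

Producers (level 1): H, D, B.
H → K → C → E → F gives F level 5.
No species has a prey at level 5, so no species reaches level 6.

5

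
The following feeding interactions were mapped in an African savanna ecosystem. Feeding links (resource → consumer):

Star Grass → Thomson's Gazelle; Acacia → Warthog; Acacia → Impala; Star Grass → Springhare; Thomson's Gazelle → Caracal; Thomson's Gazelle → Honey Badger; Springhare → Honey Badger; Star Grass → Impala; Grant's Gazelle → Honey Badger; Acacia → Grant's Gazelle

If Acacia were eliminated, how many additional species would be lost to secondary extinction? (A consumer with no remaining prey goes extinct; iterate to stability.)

Remove Acacia.
Round 1: Warthog (all prey gone), Grant's Gazelle (all prey gone) → extinct.
No further losses. Total secondary extinctions: 2.

2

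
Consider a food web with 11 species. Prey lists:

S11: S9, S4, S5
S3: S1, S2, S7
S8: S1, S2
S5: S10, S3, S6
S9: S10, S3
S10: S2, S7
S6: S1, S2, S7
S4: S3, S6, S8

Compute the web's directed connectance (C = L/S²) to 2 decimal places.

C = 0.17

The web has S = 11 species and L = 21 feeding links.
C = L / S² = 21 / 121 = 0.1736 ≈ 0.17.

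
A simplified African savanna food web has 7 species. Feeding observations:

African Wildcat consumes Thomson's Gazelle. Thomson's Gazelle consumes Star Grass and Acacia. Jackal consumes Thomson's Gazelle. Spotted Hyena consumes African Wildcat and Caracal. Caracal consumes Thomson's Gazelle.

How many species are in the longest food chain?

4 species

One longest chain: Acacia → Thomson's Gazelle → Caracal → Spotted Hyena.
It has 4 species and 3 links.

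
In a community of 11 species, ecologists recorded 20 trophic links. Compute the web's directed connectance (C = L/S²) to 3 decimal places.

The web has S = 11 species and L = 20 feeding links.
C = L / S² = 20 / 121 = 0.1653 ≈ 0.165.

C = 0.165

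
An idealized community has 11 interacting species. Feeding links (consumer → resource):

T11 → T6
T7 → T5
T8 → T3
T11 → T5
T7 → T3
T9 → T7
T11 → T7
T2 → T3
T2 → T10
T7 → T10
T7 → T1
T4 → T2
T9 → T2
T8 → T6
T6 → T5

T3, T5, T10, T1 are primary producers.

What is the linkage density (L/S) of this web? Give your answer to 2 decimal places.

L/S = 1.36

There are L = 15 links among S = 11 species.
L/S = 15/11 = 1.3636 ≈ 1.36.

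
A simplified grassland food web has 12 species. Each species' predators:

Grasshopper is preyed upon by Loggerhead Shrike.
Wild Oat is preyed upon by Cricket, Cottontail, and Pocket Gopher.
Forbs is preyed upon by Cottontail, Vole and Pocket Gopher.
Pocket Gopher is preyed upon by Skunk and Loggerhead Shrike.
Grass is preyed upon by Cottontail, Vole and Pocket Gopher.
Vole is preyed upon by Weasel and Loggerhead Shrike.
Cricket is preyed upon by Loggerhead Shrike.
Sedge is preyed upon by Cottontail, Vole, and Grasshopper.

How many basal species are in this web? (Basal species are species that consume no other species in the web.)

Basal species (no prey listed): Wild Oat, Forbs, Sedge, Grass.
Count: 4.

4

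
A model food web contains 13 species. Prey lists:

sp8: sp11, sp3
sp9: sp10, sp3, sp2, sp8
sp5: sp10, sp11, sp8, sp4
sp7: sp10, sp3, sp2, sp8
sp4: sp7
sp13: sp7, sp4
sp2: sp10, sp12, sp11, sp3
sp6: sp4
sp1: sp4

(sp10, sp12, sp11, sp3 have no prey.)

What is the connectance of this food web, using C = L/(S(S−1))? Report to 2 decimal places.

C = 0.15

The web has S = 13 species and L = 23 feeding links.
C = L / (S(S−1)) = 23 / 156 = 0.1474 ≈ 0.15.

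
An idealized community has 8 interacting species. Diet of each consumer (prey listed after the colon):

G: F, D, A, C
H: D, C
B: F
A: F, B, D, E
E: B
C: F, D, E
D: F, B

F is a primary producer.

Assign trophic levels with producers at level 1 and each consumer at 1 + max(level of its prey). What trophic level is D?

F is a producer → level 1.
B eats F → level 2.
D eats B (level 2); other prey at levels: F 1 → level 3.

Trophic level 3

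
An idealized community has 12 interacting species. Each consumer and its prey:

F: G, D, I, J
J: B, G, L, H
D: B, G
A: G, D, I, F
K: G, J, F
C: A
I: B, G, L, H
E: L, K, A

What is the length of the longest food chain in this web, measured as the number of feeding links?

One longest chain: B → D → F → A → C.
It has 5 species and 4 links.

4 links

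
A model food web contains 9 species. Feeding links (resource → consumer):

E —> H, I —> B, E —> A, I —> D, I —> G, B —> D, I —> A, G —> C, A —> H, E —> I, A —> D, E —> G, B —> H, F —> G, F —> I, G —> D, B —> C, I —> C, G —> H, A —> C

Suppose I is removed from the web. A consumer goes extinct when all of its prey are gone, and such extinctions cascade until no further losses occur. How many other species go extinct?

Remove I.
Round 1: B (all prey gone) → extinct.
No further losses. Total secondary extinctions: 1.

1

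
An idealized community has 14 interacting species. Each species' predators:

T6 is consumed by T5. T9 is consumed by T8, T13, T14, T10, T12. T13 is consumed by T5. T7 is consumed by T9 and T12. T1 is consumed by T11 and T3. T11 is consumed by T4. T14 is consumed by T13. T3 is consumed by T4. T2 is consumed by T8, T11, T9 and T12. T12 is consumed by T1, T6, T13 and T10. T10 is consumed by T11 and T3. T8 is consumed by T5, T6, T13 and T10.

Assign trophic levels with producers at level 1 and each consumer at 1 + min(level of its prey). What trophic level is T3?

Trophic level 4

T7 is a producer → level 1.
T9 eats T7 → level 2.
T10 eats T9 → level 3.
T3 eats T10 → level 4.
No prey of T3 is below level 3, so 4 is the minimum.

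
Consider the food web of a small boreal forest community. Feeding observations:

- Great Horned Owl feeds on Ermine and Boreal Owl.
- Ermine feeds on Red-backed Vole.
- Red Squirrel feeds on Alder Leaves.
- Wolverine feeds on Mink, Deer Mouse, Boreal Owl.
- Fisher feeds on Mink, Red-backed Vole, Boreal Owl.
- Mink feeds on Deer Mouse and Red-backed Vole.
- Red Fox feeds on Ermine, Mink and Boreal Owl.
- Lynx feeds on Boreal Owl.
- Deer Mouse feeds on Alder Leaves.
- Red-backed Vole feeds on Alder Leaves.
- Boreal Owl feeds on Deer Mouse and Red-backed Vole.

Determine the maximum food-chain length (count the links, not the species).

3 links

One longest chain: Alder Leaves → Deer Mouse → Mink → Fisher.
It has 4 species and 3 links.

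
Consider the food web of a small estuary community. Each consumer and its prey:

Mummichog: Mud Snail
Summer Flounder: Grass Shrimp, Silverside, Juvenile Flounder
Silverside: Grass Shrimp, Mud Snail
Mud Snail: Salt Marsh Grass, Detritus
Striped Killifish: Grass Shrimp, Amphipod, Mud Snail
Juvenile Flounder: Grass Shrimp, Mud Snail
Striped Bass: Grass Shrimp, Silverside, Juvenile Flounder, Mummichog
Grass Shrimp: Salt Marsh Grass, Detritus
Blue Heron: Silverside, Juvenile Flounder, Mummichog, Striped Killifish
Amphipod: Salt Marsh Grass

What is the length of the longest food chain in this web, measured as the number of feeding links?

3 links

One longest chain: Salt Marsh Grass → Grass Shrimp → Striped Killifish → Blue Heron.
It has 4 species and 3 links.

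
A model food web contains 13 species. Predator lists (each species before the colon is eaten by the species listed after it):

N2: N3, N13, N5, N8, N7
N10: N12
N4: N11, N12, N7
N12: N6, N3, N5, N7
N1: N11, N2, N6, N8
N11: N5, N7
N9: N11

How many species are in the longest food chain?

3 species

One longest chain: N4 → N12 → N6.
It has 3 species and 2 links.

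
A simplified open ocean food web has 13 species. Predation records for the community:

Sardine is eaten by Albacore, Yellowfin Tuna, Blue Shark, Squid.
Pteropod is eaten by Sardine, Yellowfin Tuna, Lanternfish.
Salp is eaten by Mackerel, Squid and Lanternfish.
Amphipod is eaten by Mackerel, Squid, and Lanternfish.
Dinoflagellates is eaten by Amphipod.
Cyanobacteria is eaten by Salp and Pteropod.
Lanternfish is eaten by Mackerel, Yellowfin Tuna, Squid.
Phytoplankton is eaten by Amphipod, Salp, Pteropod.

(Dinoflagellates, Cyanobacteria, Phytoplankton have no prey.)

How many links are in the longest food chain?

One longest chain: Cyanobacteria → Pteropod → Lanternfish → Squid.
It has 4 species and 3 links.

3 links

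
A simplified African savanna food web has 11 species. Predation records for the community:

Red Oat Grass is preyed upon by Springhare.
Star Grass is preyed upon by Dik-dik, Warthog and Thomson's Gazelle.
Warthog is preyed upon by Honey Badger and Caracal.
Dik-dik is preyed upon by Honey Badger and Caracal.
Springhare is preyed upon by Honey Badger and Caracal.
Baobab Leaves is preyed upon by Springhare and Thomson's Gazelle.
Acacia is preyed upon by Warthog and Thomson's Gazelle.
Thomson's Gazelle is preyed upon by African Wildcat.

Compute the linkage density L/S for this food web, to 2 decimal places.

There are L = 15 links among S = 11 species.
L/S = 15/11 = 1.3636 ≈ 1.36.

L/S = 1.36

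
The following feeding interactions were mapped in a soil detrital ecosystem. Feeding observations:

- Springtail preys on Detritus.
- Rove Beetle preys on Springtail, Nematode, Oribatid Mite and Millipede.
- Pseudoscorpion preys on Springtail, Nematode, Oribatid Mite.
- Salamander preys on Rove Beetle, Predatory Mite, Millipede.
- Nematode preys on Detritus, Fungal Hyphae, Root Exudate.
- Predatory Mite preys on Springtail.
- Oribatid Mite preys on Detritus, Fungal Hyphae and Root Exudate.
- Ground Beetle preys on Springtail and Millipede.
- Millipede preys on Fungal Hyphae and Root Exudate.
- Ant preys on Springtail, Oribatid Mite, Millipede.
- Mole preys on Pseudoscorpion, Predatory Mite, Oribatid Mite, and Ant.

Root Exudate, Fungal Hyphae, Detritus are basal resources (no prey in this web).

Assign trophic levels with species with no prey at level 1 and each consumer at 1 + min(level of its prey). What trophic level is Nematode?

Root Exudate has no prey (basal) → level 1.
Nematode eats Root Exudate → level 2.

Trophic level 2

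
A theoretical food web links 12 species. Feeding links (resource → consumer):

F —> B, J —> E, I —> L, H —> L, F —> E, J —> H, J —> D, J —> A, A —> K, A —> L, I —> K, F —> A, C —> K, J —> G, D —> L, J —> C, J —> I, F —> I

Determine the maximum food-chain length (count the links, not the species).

2 links

One longest chain: J → C → K.
It has 3 species and 2 links.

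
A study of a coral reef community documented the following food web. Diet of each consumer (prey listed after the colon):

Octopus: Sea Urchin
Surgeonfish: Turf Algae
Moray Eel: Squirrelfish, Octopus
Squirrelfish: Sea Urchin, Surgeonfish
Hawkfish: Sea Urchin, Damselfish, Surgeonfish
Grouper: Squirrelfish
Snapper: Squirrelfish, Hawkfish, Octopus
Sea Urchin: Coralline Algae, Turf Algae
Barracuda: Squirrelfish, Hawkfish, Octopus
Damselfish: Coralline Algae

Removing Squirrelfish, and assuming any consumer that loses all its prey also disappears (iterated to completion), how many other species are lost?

Remove Squirrelfish.
Round 1: Grouper (all prey gone) → extinct.
No further losses. Total secondary extinctions: 1.

1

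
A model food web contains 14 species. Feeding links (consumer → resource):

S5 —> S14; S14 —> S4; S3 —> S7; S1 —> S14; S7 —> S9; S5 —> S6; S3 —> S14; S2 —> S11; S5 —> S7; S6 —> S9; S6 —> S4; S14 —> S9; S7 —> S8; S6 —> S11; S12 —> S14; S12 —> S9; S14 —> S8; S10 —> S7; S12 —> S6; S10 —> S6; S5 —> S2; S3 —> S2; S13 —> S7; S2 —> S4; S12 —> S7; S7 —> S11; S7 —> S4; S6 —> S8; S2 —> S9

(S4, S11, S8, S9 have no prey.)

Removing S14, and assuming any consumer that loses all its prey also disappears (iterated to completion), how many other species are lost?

1

Remove S14.
Round 1: S1 (all prey gone) → extinct.
No further losses. Total secondary extinctions: 1.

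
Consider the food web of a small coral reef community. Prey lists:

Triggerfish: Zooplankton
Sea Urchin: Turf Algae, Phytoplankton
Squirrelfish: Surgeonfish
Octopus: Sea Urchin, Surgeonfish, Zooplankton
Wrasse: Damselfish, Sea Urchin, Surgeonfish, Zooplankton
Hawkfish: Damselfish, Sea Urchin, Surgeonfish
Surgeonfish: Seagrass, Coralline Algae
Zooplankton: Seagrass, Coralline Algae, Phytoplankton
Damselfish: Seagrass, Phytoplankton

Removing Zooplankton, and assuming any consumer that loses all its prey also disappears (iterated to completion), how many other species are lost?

Remove Zooplankton.
Round 1: Triggerfish (all prey gone) → extinct.
No further losses. Total secondary extinctions: 1.

1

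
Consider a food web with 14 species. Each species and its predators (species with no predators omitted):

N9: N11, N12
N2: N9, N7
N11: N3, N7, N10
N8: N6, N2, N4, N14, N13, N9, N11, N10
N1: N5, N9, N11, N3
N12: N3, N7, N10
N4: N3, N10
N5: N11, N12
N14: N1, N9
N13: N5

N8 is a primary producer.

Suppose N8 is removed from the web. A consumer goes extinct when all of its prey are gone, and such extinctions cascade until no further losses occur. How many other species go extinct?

Remove N8.
Round 1: N6 (all prey gone), N2 (all prey gone), N4 (all prey gone), N14 (all prey gone), N13 (all prey gone) → extinct.
Round 2: N1 (all prey gone) → extinct.
Round 3: N5 (all prey gone), N9 (all prey gone) → extinct.
Round 4: N11 (all prey gone), N12 (all prey gone) → extinct.
Round 5: N3 (all prey gone), N7 (all prey gone), N10 (all prey gone) → extinct.
No further losses. Total secondary extinctions: 13.

13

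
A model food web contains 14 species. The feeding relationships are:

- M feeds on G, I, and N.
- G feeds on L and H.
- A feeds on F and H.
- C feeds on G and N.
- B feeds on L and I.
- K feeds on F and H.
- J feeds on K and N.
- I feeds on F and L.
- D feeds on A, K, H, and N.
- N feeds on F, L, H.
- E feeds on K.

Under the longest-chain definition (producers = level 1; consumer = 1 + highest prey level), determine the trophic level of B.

L is a producer → level 1.
I eats L (level 1); other prey at levels: F 1 → level 2.
B eats I (level 2); other prey at levels: L 1 → level 3.

Trophic level 3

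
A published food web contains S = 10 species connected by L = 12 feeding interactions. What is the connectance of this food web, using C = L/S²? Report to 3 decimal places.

The web has S = 10 species and L = 12 feeding links.
C = L / S² = 12 / 100 = 0.1200 ≈ 0.120.

C = 0.120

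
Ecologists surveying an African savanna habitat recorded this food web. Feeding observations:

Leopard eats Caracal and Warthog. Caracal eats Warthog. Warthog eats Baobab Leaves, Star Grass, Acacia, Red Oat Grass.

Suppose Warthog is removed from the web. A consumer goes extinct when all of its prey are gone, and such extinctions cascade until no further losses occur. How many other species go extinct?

Remove Warthog.
Round 1: Caracal (all prey gone) → extinct.
Round 2: Leopard (all prey gone) → extinct.
No further losses. Total secondary extinctions: 2.

2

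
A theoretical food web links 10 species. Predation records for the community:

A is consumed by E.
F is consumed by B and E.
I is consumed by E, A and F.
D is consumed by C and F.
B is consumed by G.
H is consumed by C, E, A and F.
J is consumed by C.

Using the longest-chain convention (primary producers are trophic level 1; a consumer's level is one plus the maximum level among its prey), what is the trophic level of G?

Trophic level 4

H is a producer → level 1.
F eats H (level 1); other prey at levels: D 1, I 1 → level 2.
B eats F → level 3.
G eats B → level 4.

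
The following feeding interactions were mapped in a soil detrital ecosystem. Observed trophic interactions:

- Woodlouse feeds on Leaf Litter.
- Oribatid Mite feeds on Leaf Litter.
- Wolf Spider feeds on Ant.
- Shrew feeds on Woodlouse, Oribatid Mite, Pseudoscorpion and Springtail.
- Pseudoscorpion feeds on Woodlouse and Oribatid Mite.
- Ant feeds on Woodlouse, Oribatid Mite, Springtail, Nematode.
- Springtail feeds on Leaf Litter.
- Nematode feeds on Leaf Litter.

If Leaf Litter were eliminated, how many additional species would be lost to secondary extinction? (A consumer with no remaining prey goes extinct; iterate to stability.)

8

Remove Leaf Litter.
Round 1: Springtail (all prey gone), Nematode (all prey gone), Woodlouse (all prey gone), Oribatid Mite (all prey gone) → extinct.
Round 2: Ant (all prey gone), Pseudoscorpion (all prey gone) → extinct.
Round 3: Shrew (all prey gone), Wolf Spider (all prey gone) → extinct.
No further losses. Total secondary extinctions: 8.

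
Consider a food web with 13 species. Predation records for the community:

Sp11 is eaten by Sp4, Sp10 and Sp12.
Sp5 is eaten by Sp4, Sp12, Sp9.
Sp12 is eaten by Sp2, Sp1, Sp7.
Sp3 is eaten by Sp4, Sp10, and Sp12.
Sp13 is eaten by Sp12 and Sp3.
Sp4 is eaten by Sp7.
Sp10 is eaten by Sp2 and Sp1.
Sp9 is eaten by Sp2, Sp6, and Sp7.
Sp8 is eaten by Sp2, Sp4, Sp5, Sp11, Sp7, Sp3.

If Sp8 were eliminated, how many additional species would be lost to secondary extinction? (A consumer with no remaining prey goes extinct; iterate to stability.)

Remove Sp8.
Round 1: Sp11 (all prey gone), Sp5 (all prey gone) → extinct.
Round 2: Sp9 (all prey gone) → extinct.
Round 3: Sp6 (all prey gone) → extinct.
No further losses. Total secondary extinctions: 4.

4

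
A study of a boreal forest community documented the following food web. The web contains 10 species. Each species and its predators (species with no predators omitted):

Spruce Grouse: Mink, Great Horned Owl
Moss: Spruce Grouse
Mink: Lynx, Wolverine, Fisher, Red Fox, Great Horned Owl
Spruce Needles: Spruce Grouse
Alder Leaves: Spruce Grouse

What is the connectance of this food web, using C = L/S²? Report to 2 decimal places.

The web has S = 10 species and L = 10 feeding links.
C = L / S² = 10 / 100 = 0.1000 ≈ 0.10.

C = 0.10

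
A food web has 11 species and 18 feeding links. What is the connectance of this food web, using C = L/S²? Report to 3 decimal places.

C = 0.149

The web has S = 11 species and L = 18 feeding links.
C = L / S² = 18 / 121 = 0.1488 ≈ 0.149.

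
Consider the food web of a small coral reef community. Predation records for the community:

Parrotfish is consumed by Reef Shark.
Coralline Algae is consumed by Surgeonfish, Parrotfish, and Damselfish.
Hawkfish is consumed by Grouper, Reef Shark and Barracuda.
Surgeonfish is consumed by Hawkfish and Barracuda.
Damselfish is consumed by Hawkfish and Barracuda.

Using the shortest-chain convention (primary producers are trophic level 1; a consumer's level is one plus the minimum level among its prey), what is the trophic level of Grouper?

Trophic level 4

Coralline Algae is a producer → level 1.
Surgeonfish eats Coralline Algae → level 2.
Hawkfish eats Surgeonfish → level 3.
Grouper eats Hawkfish → level 4.
No prey of Grouper is below level 3, so 4 is the minimum.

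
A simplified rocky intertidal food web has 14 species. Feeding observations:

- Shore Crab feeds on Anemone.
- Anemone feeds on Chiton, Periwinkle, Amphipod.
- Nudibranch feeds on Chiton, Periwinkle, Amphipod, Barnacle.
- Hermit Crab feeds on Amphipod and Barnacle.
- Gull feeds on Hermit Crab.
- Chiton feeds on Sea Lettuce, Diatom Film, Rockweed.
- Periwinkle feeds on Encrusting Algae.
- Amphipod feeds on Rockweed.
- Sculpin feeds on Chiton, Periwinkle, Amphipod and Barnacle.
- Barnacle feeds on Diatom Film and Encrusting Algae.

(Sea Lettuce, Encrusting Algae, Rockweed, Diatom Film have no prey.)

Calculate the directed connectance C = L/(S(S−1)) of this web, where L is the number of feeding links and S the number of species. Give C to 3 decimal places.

The web has S = 14 species and L = 22 feeding links.
C = L / (S(S−1)) = 22 / 182 = 0.1209 ≈ 0.121.

C = 0.121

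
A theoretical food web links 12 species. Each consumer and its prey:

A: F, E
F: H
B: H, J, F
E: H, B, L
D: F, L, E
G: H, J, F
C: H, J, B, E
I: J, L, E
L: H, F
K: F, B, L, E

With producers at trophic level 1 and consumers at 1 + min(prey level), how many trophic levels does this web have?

3

Producers (level 1): H, J.
Following each consumer down to its lowest-level prey: H → F → K (levels 1 through 3).
All prey of K (F 2, B 2, L 2, E 2) are at level 2 or above, so K is at level 1 + 2 = 3.
Every consumer has at least one prey at level 2 or below, so none exceeds level 3.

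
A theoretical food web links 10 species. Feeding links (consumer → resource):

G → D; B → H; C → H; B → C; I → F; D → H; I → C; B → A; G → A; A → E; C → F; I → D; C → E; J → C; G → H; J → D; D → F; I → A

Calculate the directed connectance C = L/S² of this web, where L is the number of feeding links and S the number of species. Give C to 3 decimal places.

The web has S = 10 species and L = 18 feeding links.
C = L / S² = 18 / 100 = 0.1800 ≈ 0.180.

C = 0.180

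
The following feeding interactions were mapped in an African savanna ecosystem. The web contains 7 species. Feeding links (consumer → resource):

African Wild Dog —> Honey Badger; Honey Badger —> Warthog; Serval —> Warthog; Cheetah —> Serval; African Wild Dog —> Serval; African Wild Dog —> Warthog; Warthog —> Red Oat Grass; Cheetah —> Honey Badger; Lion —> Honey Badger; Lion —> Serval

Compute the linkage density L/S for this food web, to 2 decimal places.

L/S = 1.43

There are L = 10 links among S = 7 species.
L/S = 10/7 = 1.4286 ≈ 1.43.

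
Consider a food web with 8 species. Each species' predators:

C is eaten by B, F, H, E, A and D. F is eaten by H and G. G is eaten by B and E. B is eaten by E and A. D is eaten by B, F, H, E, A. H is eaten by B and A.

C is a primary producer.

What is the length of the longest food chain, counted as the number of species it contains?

One longest chain: C → D → F → G → B → A.
It has 6 species and 5 links.

6 species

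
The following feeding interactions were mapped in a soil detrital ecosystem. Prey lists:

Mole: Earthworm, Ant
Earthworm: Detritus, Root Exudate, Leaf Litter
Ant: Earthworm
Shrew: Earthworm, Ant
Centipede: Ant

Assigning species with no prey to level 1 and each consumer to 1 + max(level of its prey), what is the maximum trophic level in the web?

Basal resources (level 1): Detritus, Root Exudate, Leaf Litter.
Detritus → Earthworm → Ant → Centipede gives Centipede level 4.
No species has a prey at level 4, so no species reaches level 5.

4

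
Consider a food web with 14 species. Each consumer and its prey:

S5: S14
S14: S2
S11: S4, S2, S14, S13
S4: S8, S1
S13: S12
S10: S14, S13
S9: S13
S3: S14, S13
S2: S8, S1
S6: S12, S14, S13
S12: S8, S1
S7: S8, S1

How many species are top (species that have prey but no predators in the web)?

7

Top species (has prey, but nothing eats it): S7, S6, S9, S11, S3, S10, S5.
Count: 7.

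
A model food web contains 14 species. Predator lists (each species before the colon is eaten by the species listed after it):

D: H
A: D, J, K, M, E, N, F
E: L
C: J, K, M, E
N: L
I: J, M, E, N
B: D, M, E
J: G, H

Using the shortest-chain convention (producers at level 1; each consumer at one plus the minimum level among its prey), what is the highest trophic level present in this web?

3

Producers (level 1): A, B, I, C.
Following each consumer down to its lowest-level prey: A → J → G (levels 1 through 3).
All prey of G (J 2) are at level 2 or above, so G is at level 1 + 2 = 3.
Every consumer has at least one prey at level 2 or below, so none exceeds level 3.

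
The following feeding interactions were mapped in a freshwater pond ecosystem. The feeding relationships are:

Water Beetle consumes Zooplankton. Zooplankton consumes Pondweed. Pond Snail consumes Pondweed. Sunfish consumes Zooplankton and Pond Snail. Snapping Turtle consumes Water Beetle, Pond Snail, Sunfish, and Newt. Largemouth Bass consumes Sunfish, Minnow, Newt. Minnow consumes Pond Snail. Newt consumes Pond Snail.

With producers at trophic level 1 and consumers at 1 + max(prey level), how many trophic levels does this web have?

Producers (level 1): Pondweed.
Pondweed → Pond Snail → Sunfish → Snapping Turtle gives Snapping Turtle level 4.
No species has a prey at level 4, so no species reaches level 5.

4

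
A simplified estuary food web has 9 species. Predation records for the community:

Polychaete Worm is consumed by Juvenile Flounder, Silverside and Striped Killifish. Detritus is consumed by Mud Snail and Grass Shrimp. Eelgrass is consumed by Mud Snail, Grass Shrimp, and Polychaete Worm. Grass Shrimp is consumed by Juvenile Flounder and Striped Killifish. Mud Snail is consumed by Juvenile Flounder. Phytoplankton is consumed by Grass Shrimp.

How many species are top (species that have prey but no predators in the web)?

3

Top species (has prey, but nothing eats it): Silverside, Juvenile Flounder, Striped Killifish.
Count: 3.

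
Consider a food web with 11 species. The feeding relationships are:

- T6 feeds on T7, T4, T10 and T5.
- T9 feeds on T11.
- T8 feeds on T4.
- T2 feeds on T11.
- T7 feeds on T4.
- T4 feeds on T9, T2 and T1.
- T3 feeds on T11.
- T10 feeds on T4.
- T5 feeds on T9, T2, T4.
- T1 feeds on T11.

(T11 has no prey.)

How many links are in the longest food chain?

4 links

One longest chain: T11 → T9 → T4 → T10 → T6.
It has 5 species and 4 links.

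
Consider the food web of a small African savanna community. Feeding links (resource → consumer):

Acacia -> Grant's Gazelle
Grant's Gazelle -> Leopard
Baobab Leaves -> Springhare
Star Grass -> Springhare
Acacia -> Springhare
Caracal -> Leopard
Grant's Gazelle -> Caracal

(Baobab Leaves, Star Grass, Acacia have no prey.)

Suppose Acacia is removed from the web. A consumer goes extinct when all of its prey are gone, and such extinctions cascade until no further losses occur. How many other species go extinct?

3

Remove Acacia.
Round 1: Grant's Gazelle (all prey gone) → extinct.
Round 2: Caracal (all prey gone) → extinct.
Round 3: Leopard (all prey gone) → extinct.
No further losses. Total secondary extinctions: 3.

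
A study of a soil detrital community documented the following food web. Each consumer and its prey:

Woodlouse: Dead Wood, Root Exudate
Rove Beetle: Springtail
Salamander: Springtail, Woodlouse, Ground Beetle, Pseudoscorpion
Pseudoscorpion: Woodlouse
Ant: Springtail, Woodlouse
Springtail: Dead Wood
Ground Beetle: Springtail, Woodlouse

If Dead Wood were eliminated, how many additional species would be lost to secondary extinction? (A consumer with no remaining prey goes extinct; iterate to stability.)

Remove Dead Wood.
Round 1: Springtail (all prey gone) → extinct.
Round 2: Rove Beetle (all prey gone) → extinct.
No further losses. Total secondary extinctions: 2.

2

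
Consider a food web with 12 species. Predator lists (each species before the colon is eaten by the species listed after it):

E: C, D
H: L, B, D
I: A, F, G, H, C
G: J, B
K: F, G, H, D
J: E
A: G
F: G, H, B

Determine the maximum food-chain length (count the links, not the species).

5 links

One longest chain: I → A → G → J → E → C.
It has 6 species and 5 links.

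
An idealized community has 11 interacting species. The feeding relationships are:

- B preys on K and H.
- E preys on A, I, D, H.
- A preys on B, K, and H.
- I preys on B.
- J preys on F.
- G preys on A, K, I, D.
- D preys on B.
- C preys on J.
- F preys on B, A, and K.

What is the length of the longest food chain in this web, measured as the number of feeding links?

5 links

One longest chain: K → B → A → F → J → C.
It has 6 species and 5 links.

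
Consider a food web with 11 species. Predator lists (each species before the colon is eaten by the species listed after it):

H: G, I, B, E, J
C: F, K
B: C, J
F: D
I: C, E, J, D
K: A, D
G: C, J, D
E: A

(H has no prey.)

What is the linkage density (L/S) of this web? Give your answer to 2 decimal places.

There are L = 20 links among S = 11 species.
L/S = 20/11 = 1.8182 ≈ 1.82.

L/S = 1.82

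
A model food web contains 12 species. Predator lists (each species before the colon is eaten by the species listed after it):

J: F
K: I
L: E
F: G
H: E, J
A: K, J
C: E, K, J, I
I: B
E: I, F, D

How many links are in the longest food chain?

One longest chain: L → E → F → G.
It has 4 species and 3 links.

3 links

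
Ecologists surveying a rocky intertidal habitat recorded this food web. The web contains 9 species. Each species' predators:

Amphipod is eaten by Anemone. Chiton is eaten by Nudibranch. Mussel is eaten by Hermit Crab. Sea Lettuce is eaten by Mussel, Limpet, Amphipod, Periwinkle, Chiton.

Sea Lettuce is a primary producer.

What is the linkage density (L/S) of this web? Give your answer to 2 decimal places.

L/S = 0.89

There are L = 8 links among S = 9 species.
L/S = 8/9 = 0.8889 ≈ 0.89.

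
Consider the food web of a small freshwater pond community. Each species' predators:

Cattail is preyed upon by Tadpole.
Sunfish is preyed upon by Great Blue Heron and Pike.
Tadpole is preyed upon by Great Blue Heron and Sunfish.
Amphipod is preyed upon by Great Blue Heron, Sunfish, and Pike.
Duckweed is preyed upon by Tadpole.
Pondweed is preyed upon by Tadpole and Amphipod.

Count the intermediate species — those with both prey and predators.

Intermediate species (has both prey and predators): Amphipod, Tadpole, Sunfish.
Count: 3.

3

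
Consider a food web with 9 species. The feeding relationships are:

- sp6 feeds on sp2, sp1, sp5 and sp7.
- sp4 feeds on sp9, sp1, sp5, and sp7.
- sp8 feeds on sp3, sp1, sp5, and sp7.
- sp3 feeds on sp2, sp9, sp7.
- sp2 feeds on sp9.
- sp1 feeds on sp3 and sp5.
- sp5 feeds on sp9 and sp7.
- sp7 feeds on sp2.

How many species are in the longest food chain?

6 species

One longest chain: sp9 → sp2 → sp7 → sp3 → sp1 → sp8.
It has 6 species and 5 links.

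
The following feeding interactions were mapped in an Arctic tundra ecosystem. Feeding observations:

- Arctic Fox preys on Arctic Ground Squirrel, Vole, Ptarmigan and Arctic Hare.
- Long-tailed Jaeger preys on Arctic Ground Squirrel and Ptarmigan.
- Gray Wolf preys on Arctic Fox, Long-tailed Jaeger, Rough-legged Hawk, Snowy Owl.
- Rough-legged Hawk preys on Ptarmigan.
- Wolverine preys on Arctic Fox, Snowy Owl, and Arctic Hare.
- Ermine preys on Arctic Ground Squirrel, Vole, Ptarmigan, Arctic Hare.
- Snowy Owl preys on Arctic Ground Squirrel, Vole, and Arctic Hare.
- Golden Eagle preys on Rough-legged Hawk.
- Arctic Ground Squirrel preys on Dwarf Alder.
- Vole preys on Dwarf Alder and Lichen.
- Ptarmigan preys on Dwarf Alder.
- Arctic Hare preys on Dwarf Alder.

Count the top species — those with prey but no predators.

4

Top species (has prey, but nothing eats it): Ermine, Golden Eagle, Wolverine, Gray Wolf.
Count: 4.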